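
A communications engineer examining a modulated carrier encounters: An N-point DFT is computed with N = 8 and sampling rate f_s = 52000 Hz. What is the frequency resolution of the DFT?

DFT frequency resolution = f_s / N
= 52000 / 8 = 6500 Hz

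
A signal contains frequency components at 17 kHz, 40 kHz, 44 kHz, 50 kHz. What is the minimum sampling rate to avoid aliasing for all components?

The highest frequency component is f_max = 50 kHz.
Nyquist rate = 2 * f_max = 2 * 50 kHz = 100 kHz.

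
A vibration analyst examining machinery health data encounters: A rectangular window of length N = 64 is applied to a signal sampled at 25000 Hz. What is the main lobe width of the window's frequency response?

For a rectangular window of length N,
the main lobe width in frequency is 2*f_s/N.
= 2*25000/64 = 3125/4 Hz
This determines the minimum frequency separation for resolving two sinusoids.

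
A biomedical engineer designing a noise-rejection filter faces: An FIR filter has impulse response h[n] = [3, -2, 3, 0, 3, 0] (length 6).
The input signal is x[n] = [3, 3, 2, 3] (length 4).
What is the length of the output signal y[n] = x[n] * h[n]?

For linear convolution, the output length is:
len(y) = len(x) + len(h) - 1 = 4 + 6 - 1 = 9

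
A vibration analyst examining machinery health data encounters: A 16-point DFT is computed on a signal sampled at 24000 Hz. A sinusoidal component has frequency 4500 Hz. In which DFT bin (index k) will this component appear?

DFT frequency resolution = f_s/N = 24000/16 = 1500 Hz
Bin index k = f_signal / resolution = 4500 / 1500 = 3
The signal frequency 4500 Hz falls in DFT bin k = 3.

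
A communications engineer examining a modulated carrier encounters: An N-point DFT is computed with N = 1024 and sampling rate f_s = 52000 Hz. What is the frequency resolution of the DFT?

DFT frequency resolution = f_s / N
= 52000 / 1024 = 1625/32 Hz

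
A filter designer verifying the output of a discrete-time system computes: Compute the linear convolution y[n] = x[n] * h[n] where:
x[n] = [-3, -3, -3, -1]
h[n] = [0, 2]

y[n] = sum_k x[k]*h[n-k]. Output length = len(x) + len(h) - 1 = 4 + 2 - 1 = 5.
y[0] = -3*0 = 0
y[1] = -3*0 + -3*2 = -6
y[2] = -3*0 + -3*2 = -6
y[3] = -1*0 + -3*2 = -6
y[4] = -1*2 = -2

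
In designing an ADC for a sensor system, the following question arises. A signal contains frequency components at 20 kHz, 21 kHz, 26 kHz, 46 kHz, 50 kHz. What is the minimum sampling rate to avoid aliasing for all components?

The highest frequency component is f_max = 50 kHz.
Nyquist rate = 2 * f_max = 2 * 50 kHz = 100 kHz.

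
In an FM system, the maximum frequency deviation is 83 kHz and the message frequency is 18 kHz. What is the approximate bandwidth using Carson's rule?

Carson's rule: BW = 2*(delta_f + f_m)
= 2*(83 + 18) kHz = 202 kHz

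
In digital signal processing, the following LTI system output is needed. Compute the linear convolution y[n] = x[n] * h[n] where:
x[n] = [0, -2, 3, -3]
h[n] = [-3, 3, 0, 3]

y[n] = sum_k x[k]*h[n-k]. Output length = len(x) + len(h) - 1 = 4 + 4 - 1 = 7.
y[0] = 0*-3 = 0
y[1] = -2*-3 + 0*3 = 6
y[2] = 3*-3 + -2*3 + 0*0 = -15
y[3] = -3*-3 + 3*3 + -2*0 + 0*3 = 18
y[4] = -3*3 + 3*0 + -2*3 = -15
y[5] = -3*0 + 3*3 = 9
y[6] = -3*3 = -9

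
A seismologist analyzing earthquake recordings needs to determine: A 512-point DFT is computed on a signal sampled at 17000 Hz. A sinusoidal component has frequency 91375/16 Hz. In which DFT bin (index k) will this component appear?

DFT frequency resolution = f_s/N = 17000/512 = 2125/64 Hz
Bin index k = f_signal / resolution = 91375/16 / 2125/64 = 172
The signal frequency 91375/16 Hz falls in DFT bin k = 172.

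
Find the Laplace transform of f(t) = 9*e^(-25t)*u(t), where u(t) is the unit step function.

Standard Laplace transform pair:
e^(-at)*u(t) <-> 1/(s+a)
With a = 25: L{9*e^(-25t)*u(t)} = 9/(s+25), ROC: Re(s) > -25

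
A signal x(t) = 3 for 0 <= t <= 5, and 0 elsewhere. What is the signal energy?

Energy = integral of |x(t)|^2 dt over the signal duration
= 3^2 * 5 = 9 * 5 = 45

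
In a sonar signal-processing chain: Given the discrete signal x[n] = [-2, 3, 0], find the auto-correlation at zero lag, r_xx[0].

The auto-correlation at zero lag r_xx[0] equals the signal energy.
r_xx[0] = sum of x[n]^2 = (-2)^2 + 3^2 + 0^2
= 4 + 9 + 0 = 13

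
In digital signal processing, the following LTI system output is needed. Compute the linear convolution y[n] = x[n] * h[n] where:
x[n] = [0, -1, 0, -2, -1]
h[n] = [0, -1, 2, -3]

y[n] = sum_k x[k]*h[n-k]. Output length = len(x) + len(h) - 1 = 5 + 4 - 1 = 8.
y[0] = 0*0 = 0
y[1] = -1*0 + 0*-1 = 0
y[2] = 0*0 + -1*-1 + 0*2 = 1
y[3] = -2*0 + 0*-1 + -1*2 + 0*-3 = -2
y[4] = -1*0 + -2*-1 + 0*2 + -1*-3 = 5
y[5] = -1*-1 + -2*2 + 0*-3 = -3
y[6] = -1*2 + -2*-3 = 4
y[7] = -1*-3 = 3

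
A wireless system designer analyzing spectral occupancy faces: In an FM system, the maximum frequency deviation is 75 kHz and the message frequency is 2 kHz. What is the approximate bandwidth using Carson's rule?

Carson's rule: BW = 2*(delta_f + f_m)
= 2*(75 + 2) kHz = 154 kHz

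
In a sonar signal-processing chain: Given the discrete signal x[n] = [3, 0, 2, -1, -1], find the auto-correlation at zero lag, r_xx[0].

The auto-correlation at zero lag r_xx[0] equals the signal energy.
r_xx[0] = sum of x[n]^2 = 3^2 + 0^2 + 2^2 + (-1)^2 + (-1)^2
= 9 + 0 + 4 + 1 + 1 = 15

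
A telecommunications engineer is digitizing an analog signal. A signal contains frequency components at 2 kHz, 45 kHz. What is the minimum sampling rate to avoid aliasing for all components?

The highest frequency component is f_max = 45 kHz.
Nyquist rate = 2 * f_max = 2 * 45 kHz = 90 kHz.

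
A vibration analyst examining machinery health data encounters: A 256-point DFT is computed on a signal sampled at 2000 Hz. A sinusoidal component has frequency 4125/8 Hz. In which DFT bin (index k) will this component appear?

DFT frequency resolution = f_s/N = 2000/256 = 125/16 Hz
Bin index k = f_signal / resolution = 4125/8 / 125/16 = 66
The signal frequency 4125/8 Hz falls in DFT bin k = 66.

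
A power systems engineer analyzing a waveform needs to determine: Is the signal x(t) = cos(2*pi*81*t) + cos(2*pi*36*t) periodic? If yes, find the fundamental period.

f1 = 81 Hz, f2 = 36 Hz
Period T1 = 1/81, T2 = 1/36
Ratio T1/T2 = 36/81, which is rational.
The signal is periodic with fundamental period T = 1/GCD(81,36) = 1/9 s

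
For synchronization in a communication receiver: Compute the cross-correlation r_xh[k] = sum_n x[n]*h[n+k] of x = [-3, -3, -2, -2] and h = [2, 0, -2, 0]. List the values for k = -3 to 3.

Both sequences indexed from 0 and zero outside their support.
Lags with overlap: k = -3 to 3.
  r_xh[-3] = x[3]*h[0] = -4
  r_xh[-2] = x[2]*h[0] + x[3]*h[1] = -4
  r_xh[-1] = x[1]*h[0] + x[2]*h[1] + x[3]*h[2] = -2
  r_xh[0] = x[0]*h[0] + x[1]*h[1] + x[2]*h[2] + x[3]*h[3] = -2
  r_xh[1] = x[0]*h[1] + x[1]*h[2] + x[2]*h[3] = 6
  r_xh[2] = x[0]*h[2] + x[1]*h[3] = 6
  r_xh[3] = x[0]*h[3] = 0
r_xh = [-4, -4, -2, -2, 6, 6, 0] (for k = -3, ..., 3)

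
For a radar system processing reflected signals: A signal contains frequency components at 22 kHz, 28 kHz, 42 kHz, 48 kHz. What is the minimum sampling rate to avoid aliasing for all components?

The highest frequency component is f_max = 48 kHz.
Nyquist rate = 2 * f_max = 2 * 48 kHz = 96 kHz.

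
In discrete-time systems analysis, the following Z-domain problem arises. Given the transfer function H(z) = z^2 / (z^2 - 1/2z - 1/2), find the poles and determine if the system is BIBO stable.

Poles are roots of the denominator: z^2 - 1/2z - 1/2 = 0.
Quadratic formula: z = [-(-1/2) +/- sqrt((-1/2)^2 - 4*(-1/2))] / 2
Discriminant = 1/4 + 2 = 9/4; sqrt = 3/2.
z = (1/2 +/- 3/2) / 2 => z = 1 or z = -1/2.
|p1| = 1, |p2| = 1/2.
For BIBO stability, all poles must lie inside the unit circle (|p| < 1).
System is UNSTABLE since at least one |p| >= 1.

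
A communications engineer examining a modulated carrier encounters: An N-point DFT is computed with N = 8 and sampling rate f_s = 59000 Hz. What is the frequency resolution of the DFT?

DFT frequency resolution = f_s / N
= 59000 / 8 = 7375 Hz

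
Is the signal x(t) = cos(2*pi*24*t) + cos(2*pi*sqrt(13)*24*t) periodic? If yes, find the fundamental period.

f1 = 24 Hz, f2 = 24*sqrt(13) Hz
Ratio f2/f1 = sqrt(13), which is irrational.
Since the frequency ratio is irrational, no common period exists.
The signal is not periodic.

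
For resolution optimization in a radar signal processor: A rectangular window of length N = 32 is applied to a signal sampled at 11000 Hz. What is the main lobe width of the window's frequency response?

For a rectangular window of length N,
the main lobe width in frequency is 2*f_s/N.
= 2*11000/32 = 1375/2 Hz
This determines the minimum frequency separation for resolving two sinusoids.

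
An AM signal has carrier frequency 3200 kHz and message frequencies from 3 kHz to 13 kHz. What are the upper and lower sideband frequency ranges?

Upper sideband (USB) = fc + [fm_low, fm_high] = 3200 + [3, 13] = [3203, 3213] kHz
Lower sideband (LSB) = fc - [fm_high, fm_low] = 3200 - [13, 3] = [3187, 3197] kHz
Total occupied spectrum: 3187 kHz to 3213 kHz (plus carrier at 3200 kHz)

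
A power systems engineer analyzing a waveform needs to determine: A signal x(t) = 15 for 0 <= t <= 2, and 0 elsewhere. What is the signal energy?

Energy = integral of |x(t)|^2 dt over the signal duration
= 15^2 * 2 = 225 * 2 = 450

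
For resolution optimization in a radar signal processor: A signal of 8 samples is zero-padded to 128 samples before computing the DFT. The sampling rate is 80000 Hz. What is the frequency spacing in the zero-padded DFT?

Original DFT: N = 8, resolution = f_s/N = 80000/8 = 10000 Hz
Zero-padded DFT: N = 128, resolution = f_s/N = 80000/128 = 625 Hz
Zero-padding interpolates the spectrum (finer frequency grid)
but does NOT improve the true spectral resolution (ability to resolve close frequencies).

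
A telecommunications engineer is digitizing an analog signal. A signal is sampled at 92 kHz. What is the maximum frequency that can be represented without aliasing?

The maximum frequency that can be represented without aliasing
is the Nyquist frequency: f_max = f_s / 2 = 92 kHz / 2 = 46 kHz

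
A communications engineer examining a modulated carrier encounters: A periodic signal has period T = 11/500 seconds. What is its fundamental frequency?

The fundamental frequency is the reciprocal of the period.
f = 1/T = 1/(11/500) = 500/11 Hz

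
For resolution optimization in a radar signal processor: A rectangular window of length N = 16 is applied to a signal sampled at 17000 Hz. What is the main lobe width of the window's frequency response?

For a rectangular window of length N,
the main lobe width in frequency is 2*f_s/N.
= 2*17000/16 = 2125 Hz
This determines the minimum frequency separation for resolving two sinusoids.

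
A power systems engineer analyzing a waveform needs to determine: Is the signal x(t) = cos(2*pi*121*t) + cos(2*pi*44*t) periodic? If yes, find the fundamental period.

f1 = 121 Hz, f2 = 44 Hz
Period T1 = 1/121, T2 = 1/44
Ratio T1/T2 = 44/121, which is rational.
The signal is periodic with fundamental period T = 1/GCD(121,44) = 1/11 s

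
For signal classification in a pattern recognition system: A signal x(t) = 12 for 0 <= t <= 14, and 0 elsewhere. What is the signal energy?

Energy = integral of |x(t)|^2 dt over the signal duration
= 12^2 * 14 = 144 * 14 = 2016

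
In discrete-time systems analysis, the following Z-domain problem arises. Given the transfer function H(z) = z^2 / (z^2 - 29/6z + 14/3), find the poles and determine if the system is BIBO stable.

Poles are roots of the denominator: z^2 - 29/6z + 14/3 = 0.
Quadratic formula: z = [-(-29/6) +/- sqrt((-29/6)^2 - 4*(14/3))] / 2
Discriminant = 841/36 - 56/3 = 169/36; sqrt = 13/6.
z = (29/6 +/- 13/6) / 2 => z = 7/2 or z = 4/3.
|p1| = 7/2, |p2| = 4/3.
For BIBO stability, all poles must lie inside the unit circle (|p| < 1).
System is UNSTABLE since at least one |p| >= 1.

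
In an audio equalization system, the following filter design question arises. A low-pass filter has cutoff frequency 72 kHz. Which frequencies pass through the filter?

A low-pass filter passes all frequencies below the cutoff frequency 72 kHz and attenuates higher frequencies.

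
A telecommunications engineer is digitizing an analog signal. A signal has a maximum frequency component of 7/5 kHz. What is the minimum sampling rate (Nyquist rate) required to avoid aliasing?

By the Nyquist-Shannon sampling theorem,
the minimum sampling rate (Nyquist rate) must be at least 2 * f_max.
Nyquist rate = 2 * 7/5 kHz = 14/5 kHz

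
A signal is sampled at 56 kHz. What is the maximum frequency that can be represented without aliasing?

The maximum frequency that can be represented without aliasing
is the Nyquist frequency: f_max = f_s / 2 = 56 kHz / 2 = 28 kHz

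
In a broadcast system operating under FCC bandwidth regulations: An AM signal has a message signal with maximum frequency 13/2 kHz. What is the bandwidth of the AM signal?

In AM (double-sideband), the bandwidth is twice the message frequency.
BW = 2 * f_m = 2 * 13/2 kHz = 13 kHz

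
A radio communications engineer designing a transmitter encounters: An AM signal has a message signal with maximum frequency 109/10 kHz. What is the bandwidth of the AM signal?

In AM (double-sideband), the bandwidth is twice the message frequency.
BW = 2 * f_m = 2 * 109/10 kHz = 109/5 kHz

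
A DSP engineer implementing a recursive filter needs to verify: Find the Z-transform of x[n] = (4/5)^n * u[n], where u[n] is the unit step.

The Z-transform of a^n * u[n] is z/(z-a) for |z| > |a|.
Here a = 4/5, so X(z) = z/(z - (4/5)) = 5z/(5z - 4)
ROC: |z| > 4/5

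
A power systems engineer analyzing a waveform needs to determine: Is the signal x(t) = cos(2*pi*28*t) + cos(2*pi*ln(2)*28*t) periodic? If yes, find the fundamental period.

f1 = 28 Hz, f2 = 28*ln(2) Hz
Ratio f2/f1 = ln(2), which is irrational.
Since the frequency ratio is irrational, no common period exists.
The signal is not periodic.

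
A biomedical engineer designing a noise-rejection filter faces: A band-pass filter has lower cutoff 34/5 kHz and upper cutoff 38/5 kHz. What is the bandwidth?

Bandwidth = f_high - f_low
= 38/5 kHz - 34/5 kHz = 4/5 kHz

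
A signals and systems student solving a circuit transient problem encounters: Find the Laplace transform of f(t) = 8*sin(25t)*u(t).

Standard pair: sin(wt)*u(t) <-> w/(s^2+w^2)
With w = 25: L{8*sin(25t)*u(t)} = 200/(s^2+625)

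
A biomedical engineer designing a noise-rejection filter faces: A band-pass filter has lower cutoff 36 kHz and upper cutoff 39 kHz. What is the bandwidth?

Bandwidth = f_high - f_low
= 39 kHz - 36 kHz = 3 kHz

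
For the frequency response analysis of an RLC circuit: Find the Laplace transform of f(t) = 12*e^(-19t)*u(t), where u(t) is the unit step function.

Standard Laplace transform pair:
e^(-at)*u(t) <-> 1/(s+a)
With a = 19: L{12*e^(-19t)*u(t)} = 12/(s+19), ROC: Re(s) > -19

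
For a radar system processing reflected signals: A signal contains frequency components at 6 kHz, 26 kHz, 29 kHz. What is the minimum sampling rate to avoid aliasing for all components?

The highest frequency component is f_max = 29 kHz.
Nyquist rate = 2 * f_max = 2 * 29 kHz = 58 kHz.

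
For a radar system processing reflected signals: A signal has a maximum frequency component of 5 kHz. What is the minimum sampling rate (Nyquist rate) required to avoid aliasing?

By the Nyquist-Shannon sampling theorem,
the minimum sampling rate (Nyquist rate) must be at least 2 * f_max.
Nyquist rate = 2 * 5 kHz = 10 kHz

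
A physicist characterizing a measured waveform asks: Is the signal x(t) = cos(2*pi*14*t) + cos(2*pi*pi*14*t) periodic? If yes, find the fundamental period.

f1 = 14 Hz, f2 = 14*pi Hz
Ratio f2/f1 = pi, which is irrational.
Since the frequency ratio is irrational, no common period exists.
The signal is not periodic.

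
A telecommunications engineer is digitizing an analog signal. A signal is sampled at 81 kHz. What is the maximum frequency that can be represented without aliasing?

The maximum frequency that can be represented without aliasing
is the Nyquist frequency: f_max = f_s / 2 = 81 kHz / 2 = 81/2 kHz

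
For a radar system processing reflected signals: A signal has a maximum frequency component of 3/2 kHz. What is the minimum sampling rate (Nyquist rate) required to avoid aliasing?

By the Nyquist-Shannon sampling theorem,
the minimum sampling rate (Nyquist rate) must be at least 2 * f_max.
Nyquist rate = 2 * 3/2 kHz = 3 kHz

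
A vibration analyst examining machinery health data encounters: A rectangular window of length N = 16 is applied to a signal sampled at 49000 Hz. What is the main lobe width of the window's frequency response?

For a rectangular window of length N,
the main lobe width in frequency is 2*f_s/N.
= 2*49000/16 = 6125 Hz
This determines the minimum frequency separation for resolving two sinusoids.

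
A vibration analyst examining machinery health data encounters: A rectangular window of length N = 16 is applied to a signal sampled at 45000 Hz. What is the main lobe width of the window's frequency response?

For a rectangular window of length N,
the main lobe width in frequency is 2*f_s/N.
= 2*45000/16 = 5625 Hz
This determines the minimum frequency separation for resolving two sinusoids.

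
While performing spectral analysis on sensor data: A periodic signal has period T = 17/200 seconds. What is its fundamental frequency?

The fundamental frequency is the reciprocal of the period.
f = 1/T = 1/(17/200) = 200/17 Hz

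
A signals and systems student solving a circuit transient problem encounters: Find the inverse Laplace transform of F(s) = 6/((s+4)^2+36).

Standard pair: w/((s+a)^2+w^2) <-> e^(-at)*sin(wt)*u(t)
With a=4, w=6: f(t) = e^(-4t)*sin(6t)*u(t)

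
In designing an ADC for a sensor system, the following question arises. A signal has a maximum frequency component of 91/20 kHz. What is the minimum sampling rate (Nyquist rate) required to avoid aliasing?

By the Nyquist-Shannon sampling theorem,
the minimum sampling rate (Nyquist rate) must be at least 2 * f_max.
Nyquist rate = 2 * 91/20 kHz = 91/10 kHz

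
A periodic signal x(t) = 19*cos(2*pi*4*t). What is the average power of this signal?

Average power of A*cos(wt) is A^2/2.
P = 19^2 / 2 = 361/2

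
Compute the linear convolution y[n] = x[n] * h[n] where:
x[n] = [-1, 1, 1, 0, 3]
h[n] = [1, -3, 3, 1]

y[n] = sum_k x[k]*h[n-k]. Output length = len(x) + len(h) - 1 = 5 + 4 - 1 = 8.
y[0] = -1*1 = -1
y[1] = 1*1 + -1*-3 = 4
y[2] = 1*1 + 1*-3 + -1*3 = -5
y[3] = 0*1 + 1*-3 + 1*3 + -1*1 = -1
y[4] = 3*1 + 0*-3 + 1*3 + 1*1 = 7
y[5] = 3*-3 + 0*3 + 1*1 = -8
y[6] = 3*3 + 0*1 = 9
y[7] = 3*1 = 3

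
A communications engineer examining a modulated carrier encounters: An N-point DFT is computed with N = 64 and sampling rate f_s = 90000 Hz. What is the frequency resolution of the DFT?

DFT frequency resolution = f_s / N
= 90000 / 64 = 5625/4 Hz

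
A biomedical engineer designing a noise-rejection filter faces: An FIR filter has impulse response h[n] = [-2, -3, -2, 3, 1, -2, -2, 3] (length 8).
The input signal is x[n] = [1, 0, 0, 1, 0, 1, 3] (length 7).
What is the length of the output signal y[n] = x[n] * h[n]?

For linear convolution, the output length is:
len(y) = len(x) + len(h) - 1 = 7 + 8 - 1 = 14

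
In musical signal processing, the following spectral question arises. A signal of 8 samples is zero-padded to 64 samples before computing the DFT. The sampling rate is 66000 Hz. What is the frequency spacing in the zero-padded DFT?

Original DFT: N = 8, resolution = f_s/N = 66000/8 = 8250 Hz
Zero-padded DFT: N = 64, resolution = f_s/N = 66000/64 = 4125/4 Hz
Zero-padding interpolates the spectrum (finer frequency grid)
but does NOT improve the true spectral resolution (ability to resolve close frequencies).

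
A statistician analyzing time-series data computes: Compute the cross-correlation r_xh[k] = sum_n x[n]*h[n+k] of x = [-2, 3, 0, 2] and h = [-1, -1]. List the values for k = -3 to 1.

Both sequences indexed from 0 and zero outside their support.
Lags with overlap: k = -3 to 1.
  r_xh[-3] = x[3]*h[0] = -2
  r_xh[-2] = x[2]*h[0] + x[3]*h[1] = -2
  r_xh[-1] = x[1]*h[0] + x[2]*h[1] = -3
  r_xh[0] = x[0]*h[0] + x[1]*h[1] = -1
  r_xh[1] = x[0]*h[1] = 2
r_xh = [-2, -2, -3, -1, 2] (for k = -3, ..., 1)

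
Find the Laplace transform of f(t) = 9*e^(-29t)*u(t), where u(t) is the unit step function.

Standard Laplace transform pair:
e^(-at)*u(t) <-> 1/(s+a)
With a = 29: L{9*e^(-29t)*u(t)} = 9/(s+29), ROC: Re(s) > -29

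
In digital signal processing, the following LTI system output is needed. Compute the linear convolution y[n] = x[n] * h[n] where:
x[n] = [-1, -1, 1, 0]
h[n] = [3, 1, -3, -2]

y[n] = sum_k x[k]*h[n-k]. Output length = len(x) + len(h) - 1 = 4 + 4 - 1 = 7.
y[0] = -1*3 = -3
y[1] = -1*3 + -1*1 = -4
y[2] = 1*3 + -1*1 + -1*-3 = 5
y[3] = 0*3 + 1*1 + -1*-3 + -1*-2 = 6
y[4] = 0*1 + 1*-3 + -1*-2 = -1
y[5] = 0*-3 + 1*-2 = -2
y[6] = 0*-2 = 0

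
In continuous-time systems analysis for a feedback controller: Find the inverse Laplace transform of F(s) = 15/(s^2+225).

Standard pair: w/(s^2+w^2) <-> sin(wt)*u(t)
Recognize w^2 = 225, so w = 15; numerator 15 = 1*15.
f(t) = sin(15t)*u(t)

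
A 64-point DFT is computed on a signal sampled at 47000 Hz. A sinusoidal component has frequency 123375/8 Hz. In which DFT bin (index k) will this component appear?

DFT frequency resolution = f_s/N = 47000/64 = 5875/8 Hz
Bin index k = f_signal / resolution = 123375/8 / 5875/8 = 21
The signal frequency 123375/8 Hz falls in DFT bin k = 21.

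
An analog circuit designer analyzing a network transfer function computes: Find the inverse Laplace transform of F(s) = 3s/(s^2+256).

Standard pair: s/(s^2+w^2) <-> cos(wt)*u(t)
With k=3, w=16: f(t) = 3*cos(16t)*u(t)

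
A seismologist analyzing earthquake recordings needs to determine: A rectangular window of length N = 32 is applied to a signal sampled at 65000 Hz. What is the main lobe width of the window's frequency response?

For a rectangular window of length N,
the main lobe width in frequency is 2*f_s/N.
= 2*65000/32 = 8125/2 Hz
This determines the minimum frequency separation for resolving two sinusoids.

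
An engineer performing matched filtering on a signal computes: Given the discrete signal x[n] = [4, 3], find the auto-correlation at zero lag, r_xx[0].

The auto-correlation at zero lag r_xx[0] equals the signal energy.
r_xx[0] = sum of x[n]^2 = 4^2 + 3^2
= 16 + 9 = 25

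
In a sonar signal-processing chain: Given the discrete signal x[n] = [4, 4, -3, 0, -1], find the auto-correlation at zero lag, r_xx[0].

The auto-correlation at zero lag r_xx[0] equals the signal energy.
r_xx[0] = sum of x[n]^2 = 4^2 + 4^2 + (-3)^2 + 0^2 + (-1)^2
= 16 + 16 + 9 + 0 + 1 = 42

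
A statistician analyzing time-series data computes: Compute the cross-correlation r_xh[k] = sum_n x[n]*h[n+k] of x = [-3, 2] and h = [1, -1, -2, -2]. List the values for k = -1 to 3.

Both sequences indexed from 0 and zero outside their support.
Lags with overlap: k = -1 to 3.
  r_xh[-1] = x[1]*h[0] = 2
  r_xh[0] = x[0]*h[0] + x[1]*h[1] = -5
  r_xh[1] = x[0]*h[1] + x[1]*h[2] = -1
  r_xh[2] = x[0]*h[2] + x[1]*h[3] = 2
  r_xh[3] = x[0]*h[3] = 6
r_xh = [2, -5, -1, 2, 6] (for k = -1, ..., 3)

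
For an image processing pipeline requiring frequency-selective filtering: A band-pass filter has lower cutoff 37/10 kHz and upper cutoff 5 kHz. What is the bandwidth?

Bandwidth = f_high - f_low
= 5 kHz - 37/10 kHz = 13/10 kHz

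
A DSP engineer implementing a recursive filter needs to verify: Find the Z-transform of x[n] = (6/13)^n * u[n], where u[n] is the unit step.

The Z-transform of a^n * u[n] is z/(z-a) for |z| > |a|.
Here a = 6/13, so X(z) = z/(z - (6/13)) = 13z/(13z - 6)
ROC: |z| > 6/13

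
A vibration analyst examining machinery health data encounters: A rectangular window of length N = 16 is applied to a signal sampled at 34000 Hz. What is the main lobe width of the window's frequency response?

For a rectangular window of length N,
the main lobe width in frequency is 2*f_s/N.
= 2*34000/16 = 4250 Hz
This determines the minimum frequency separation for resolving two sinusoids.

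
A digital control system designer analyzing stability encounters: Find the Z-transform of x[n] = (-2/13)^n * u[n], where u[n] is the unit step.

The Z-transform of a^n * u[n] is z/(z-a) for |z| > |a|.
Here a = -2/13, so X(z) = z/(z - (-2/13)) = 13z/(13z + 2)
ROC: |z| > 2/13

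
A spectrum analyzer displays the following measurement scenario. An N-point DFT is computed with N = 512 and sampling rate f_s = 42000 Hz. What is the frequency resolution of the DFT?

DFT frequency resolution = f_s / N
= 42000 / 512 = 2625/32 Hz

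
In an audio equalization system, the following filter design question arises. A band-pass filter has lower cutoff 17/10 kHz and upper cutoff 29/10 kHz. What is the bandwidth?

Bandwidth = f_high - f_low
= 29/10 kHz - 17/10 kHz = 6/5 kHz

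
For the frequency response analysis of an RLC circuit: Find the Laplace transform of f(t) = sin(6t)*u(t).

Standard pair: sin(wt)*u(t) <-> w/(s^2+w^2)
With w = 6: L{sin(6t)*u(t)} = 6/(s^2+36)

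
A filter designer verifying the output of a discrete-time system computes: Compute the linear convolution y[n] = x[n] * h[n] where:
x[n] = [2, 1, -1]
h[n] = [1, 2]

y[n] = sum_k x[k]*h[n-k]. Output length = len(x) + len(h) - 1 = 3 + 2 - 1 = 4.
y[0] = 2*1 = 2
y[1] = 1*1 + 2*2 = 5
y[2] = -1*1 + 1*2 = 1
y[3] = -1*2 = -2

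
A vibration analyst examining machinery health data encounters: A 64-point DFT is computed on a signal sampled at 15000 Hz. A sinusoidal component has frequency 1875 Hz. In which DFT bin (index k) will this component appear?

DFT frequency resolution = f_s/N = 15000/64 = 1875/8 Hz
Bin index k = f_signal / resolution = 1875 / 1875/8 = 8
The signal frequency 1875 Hz falls in DFT bin k = 8.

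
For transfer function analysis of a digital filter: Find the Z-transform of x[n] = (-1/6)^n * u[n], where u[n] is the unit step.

The Z-transform of a^n * u[n] is z/(z-a) for |z| > |a|.
Here a = -1/6, so X(z) = z/(z - (-1/6)) = 6z/(6z + 1)
ROC: |z| > 1/6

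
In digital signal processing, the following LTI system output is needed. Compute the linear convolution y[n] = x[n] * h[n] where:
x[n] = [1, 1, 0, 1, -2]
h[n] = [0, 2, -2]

y[n] = sum_k x[k]*h[n-k]. Output length = len(x) + len(h) - 1 = 5 + 3 - 1 = 7.
y[0] = 1*0 = 0
y[1] = 1*0 + 1*2 = 2
y[2] = 0*0 + 1*2 + 1*-2 = 0
y[3] = 1*0 + 0*2 + 1*-2 = -2
y[4] = -2*0 + 1*2 + 0*-2 = 2
y[5] = -2*2 + 1*-2 = -6
y[6] = -2*-2 = 4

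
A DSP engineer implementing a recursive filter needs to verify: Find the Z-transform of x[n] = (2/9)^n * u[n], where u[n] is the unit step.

The Z-transform of a^n * u[n] is z/(z-a) for |z| > |a|.
Here a = 2/9, so X(z) = z/(z - (2/9)) = 9z/(9z - 2)
ROC: |z| > 2/9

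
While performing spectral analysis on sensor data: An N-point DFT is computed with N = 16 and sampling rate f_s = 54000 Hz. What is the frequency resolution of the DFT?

DFT frequency resolution = f_s / N
= 54000 / 16 = 3375 Hz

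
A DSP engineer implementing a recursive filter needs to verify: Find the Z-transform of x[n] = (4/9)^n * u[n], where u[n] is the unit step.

The Z-transform of a^n * u[n] is z/(z-a) for |z| > |a|.
Here a = 4/9, so X(z) = z/(z - (4/9)) = 9z/(9z - 4)
ROC: |z| > 4/9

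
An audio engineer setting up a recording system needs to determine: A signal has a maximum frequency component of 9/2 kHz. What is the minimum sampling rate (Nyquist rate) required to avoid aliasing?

By the Nyquist-Shannon sampling theorem,
the minimum sampling rate (Nyquist rate) must be at least 2 * f_max.
Nyquist rate = 2 * 9/2 kHz = 9 kHz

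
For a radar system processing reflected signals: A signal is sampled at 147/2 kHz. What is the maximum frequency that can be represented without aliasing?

The maximum frequency that can be represented without aliasing
is the Nyquist frequency: f_max = f_s / 2 = 147/2 kHz / 2 = 147/4 kHz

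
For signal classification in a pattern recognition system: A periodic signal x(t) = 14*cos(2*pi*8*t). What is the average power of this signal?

Average power of A*cos(wt) is A^2/2.
P = 14^2 / 2 = 196/2 = 98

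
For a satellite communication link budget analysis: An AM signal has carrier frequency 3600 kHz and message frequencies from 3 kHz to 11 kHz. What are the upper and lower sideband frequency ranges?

Upper sideband (USB) = fc + [fm_low, fm_high] = 3600 + [3, 11] = [3603, 3611] kHz
Lower sideband (LSB) = fc - [fm_high, fm_low] = 3600 - [11, 3] = [3589, 3597] kHz
Total occupied spectrum: 3589 kHz to 3611 kHz (plus carrier at 3600 kHz)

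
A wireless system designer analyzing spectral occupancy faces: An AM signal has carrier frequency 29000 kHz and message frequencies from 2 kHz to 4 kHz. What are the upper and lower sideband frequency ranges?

Upper sideband (USB) = fc + [fm_low, fm_high] = 29000 + [2, 4] = [29002, 29004] kHz
Lower sideband (LSB) = fc - [fm_high, fm_low] = 29000 - [4, 2] = [28996, 28998] kHz
Total occupied spectrum: 28996 kHz to 29004 kHz (plus carrier at 29000 kHz)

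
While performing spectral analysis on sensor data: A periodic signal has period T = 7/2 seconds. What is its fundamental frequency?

The fundamental frequency is the reciprocal of the period.
f = 1/T = 1/(7/2) = 2/7 Hz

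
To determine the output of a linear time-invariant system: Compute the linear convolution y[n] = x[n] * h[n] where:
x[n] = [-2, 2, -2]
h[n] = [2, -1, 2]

y[n] = sum_k x[k]*h[n-k]. Output length = len(x) + len(h) - 1 = 3 + 3 - 1 = 5.
y[0] = -2*2 = -4
y[1] = 2*2 + -2*-1 = 6
y[2] = -2*2 + 2*-1 + -2*2 = -10
y[3] = -2*-1 + 2*2 = 6
y[4] = -2*2 = -4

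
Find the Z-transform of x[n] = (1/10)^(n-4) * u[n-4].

Time-shifting property: if X(z) = Z{x[n]}, then Z{x[n-d]} = z^(-d) * X(z)
X(z) = z/(z - 1/10) for x[n] = (1/10)^n * u[n]
Z{x[n-4]} = z^(-4) * z/(z - 1/10) = z^(-3)/(z - 1/10)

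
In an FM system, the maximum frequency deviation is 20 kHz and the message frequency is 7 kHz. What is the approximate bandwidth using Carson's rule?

Carson's rule: BW = 2*(delta_f + f_m)
= 2*(20 + 7) kHz = 54 kHz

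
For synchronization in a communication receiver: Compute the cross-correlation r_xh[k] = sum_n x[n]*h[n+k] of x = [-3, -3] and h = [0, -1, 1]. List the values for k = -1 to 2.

Both sequences indexed from 0 and zero outside their support.
Lags with overlap: k = -1 to 2.
  r_xh[-1] = x[1]*h[0] = 0
  r_xh[0] = x[0]*h[0] + x[1]*h[1] = 3
  r_xh[1] = x[0]*h[1] + x[1]*h[2] = 0
  r_xh[2] = x[0]*h[2] = -3
r_xh = [0, 3, 0, -3] (for k = -1, ..., 2)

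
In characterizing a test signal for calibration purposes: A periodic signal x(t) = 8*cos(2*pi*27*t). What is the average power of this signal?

Average power of A*cos(wt) is A^2/2.
P = 8^2 / 2 = 64/2 = 32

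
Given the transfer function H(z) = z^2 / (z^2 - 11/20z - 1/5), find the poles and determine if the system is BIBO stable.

Poles are roots of the denominator: z^2 - 11/20z - 1/5 = 0.
Quadratic formula: z = [-(-11/20) +/- sqrt((-11/20)^2 - 4*(-1/5))] / 2
Discriminant = 121/400 + 4/5 = 441/400; sqrt = 21/20.
z = (11/20 +/- 21/20) / 2 => z = 4/5 or z = -1/4.
|p1| = 4/5, |p2| = 1/4.
For BIBO stability, all poles must lie inside the unit circle (|p| < 1).
System is STABLE since both |p| < 1.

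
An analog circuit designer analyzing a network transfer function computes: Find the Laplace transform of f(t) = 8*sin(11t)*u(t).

Standard pair: sin(wt)*u(t) <-> w/(s^2+w^2)
With w = 11: L{8*sin(11t)*u(t)} = 88/(s^2+121)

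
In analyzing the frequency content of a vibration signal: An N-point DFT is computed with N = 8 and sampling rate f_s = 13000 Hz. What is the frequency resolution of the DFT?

DFT frequency resolution = f_s / N
= 13000 / 8 = 1625 Hz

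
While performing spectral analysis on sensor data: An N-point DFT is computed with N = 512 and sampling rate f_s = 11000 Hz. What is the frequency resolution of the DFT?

DFT frequency resolution = f_s / N
= 11000 / 512 = 1375/64 Hz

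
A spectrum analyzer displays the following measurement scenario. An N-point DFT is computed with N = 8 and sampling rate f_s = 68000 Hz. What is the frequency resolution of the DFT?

DFT frequency resolution = f_s / N
= 68000 / 8 = 8500 Hz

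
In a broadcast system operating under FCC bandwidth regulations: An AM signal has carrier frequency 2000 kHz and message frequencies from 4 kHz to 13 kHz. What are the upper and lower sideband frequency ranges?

Upper sideband (USB) = fc + [fm_low, fm_high] = 2000 + [4, 13] = [2004, 2013] kHz
Lower sideband (LSB) = fc - [fm_high, fm_low] = 2000 - [13, 4] = [1987, 1996] kHz
Total occupied spectrum: 1987 kHz to 2013 kHz (plus carrier at 2000 kHz)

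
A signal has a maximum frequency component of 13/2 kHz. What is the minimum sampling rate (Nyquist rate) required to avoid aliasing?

By the Nyquist-Shannon sampling theorem,
the minimum sampling rate (Nyquist rate) must be at least 2 * f_max.
Nyquist rate = 2 * 13/2 kHz = 13 kHz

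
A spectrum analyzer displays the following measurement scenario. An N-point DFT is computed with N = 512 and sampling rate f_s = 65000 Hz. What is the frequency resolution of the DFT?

DFT frequency resolution = f_s / N
= 65000 / 512 = 8125/64 Hz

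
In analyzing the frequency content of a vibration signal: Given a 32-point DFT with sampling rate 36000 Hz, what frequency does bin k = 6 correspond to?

The frequency of DFT bin k is: f_k = k * f_s / N
f_6 = 6 * 36000 / 32 = 6750 Hz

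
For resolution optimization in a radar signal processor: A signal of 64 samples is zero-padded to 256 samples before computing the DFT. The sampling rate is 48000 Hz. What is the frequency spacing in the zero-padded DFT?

Original DFT: N = 64, resolution = f_s/N = 48000/64 = 750 Hz
Zero-padded DFT: N = 256, resolution = f_s/N = 48000/256 = 375/2 Hz
Zero-padding interpolates the spectrum (finer frequency grid)
but does NOT improve the true spectral resolution (ability to resolve close frequencies).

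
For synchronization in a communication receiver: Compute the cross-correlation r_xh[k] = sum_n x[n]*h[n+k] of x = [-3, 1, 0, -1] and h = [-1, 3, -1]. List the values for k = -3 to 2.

Both sequences indexed from 0 and zero outside their support.
Lags with overlap: k = -3 to 2.
  r_xh[-3] = x[3]*h[0] = 1
  r_xh[-2] = x[2]*h[0] + x[3]*h[1] = -3
  r_xh[-1] = x[1]*h[0] + x[2]*h[1] + x[3]*h[2] = 0
  r_xh[0] = x[0]*h[0] + x[1]*h[1] + x[2]*h[2] = 6
  r_xh[1] = x[0]*h[1] + x[1]*h[2] = -10
  r_xh[2] = x[0]*h[2] = 3
r_xh = [1, -3, 0, 6, -10, 3] (for k = -3, ..., 2)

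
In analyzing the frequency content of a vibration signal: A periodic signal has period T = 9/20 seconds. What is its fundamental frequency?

The fundamental frequency is the reciprocal of the period.
f = 1/T = 1/(9/20) = 20/9 Hz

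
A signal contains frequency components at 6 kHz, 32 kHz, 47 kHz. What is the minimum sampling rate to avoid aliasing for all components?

The highest frequency component is f_max = 47 kHz.
Nyquist rate = 2 * f_max = 2 * 47 kHz = 94 kHz.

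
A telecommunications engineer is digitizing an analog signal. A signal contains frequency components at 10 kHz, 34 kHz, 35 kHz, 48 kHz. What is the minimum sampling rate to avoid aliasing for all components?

The highest frequency component is f_max = 48 kHz.
Nyquist rate = 2 * f_max = 2 * 48 kHz = 96 kHz.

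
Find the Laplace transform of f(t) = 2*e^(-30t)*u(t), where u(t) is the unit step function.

Standard Laplace transform pair:
e^(-at)*u(t) <-> 1/(s+a)
With a = 30: L{2*e^(-30t)*u(t)} = 2/(s+30), ROC: Re(s) > -30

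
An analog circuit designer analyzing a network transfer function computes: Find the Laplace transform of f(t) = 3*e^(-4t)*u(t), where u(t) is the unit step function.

Standard Laplace transform pair:
e^(-at)*u(t) <-> 1/(s+a)
With a = 4: L{3*e^(-4t)*u(t)} = 3/(s+4), ROC: Re(s) > -4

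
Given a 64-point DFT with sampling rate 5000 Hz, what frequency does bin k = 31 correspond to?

The frequency of DFT bin k is: f_k = k * f_s / N
f_31 = 31 * 5000 / 64 = 19375/8 Hz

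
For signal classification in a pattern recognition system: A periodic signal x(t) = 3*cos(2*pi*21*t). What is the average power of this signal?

Average power of A*cos(wt) is A^2/2.
P = 3^2 / 2 = 9/2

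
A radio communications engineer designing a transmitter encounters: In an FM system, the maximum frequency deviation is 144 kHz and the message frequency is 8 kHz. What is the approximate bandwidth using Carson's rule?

Carson's rule: BW = 2*(delta_f + f_m)
= 2*(144 + 8) kHz = 304 kHz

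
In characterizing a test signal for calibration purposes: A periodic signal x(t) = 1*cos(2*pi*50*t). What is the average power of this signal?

Average power of A*cos(wt) is A^2/2.
P = 1^2 / 2 = 1/2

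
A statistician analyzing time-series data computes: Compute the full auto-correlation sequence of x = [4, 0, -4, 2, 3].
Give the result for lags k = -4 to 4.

r_xx[k] = sum_m x[m]*x[m+k], indexed from 0, for k = -4 to 4:
  r_xx[-4] = x[4]*x[0] = 12
  r_xx[-3] = x[3]*x[0] + x[4]*x[1] = 8
  r_xx[-2] = x[2]*x[0] + x[3]*x[1] + x[4]*x[2] = -28
  r_xx[-1] = x[1]*x[0] + x[2]*x[1] + x[3]*x[2] + x[4]*x[3] = -2
  r_xx[0] = x[0]*x[0] + x[1]*x[1] + x[2]*x[2] + x[3]*x[3] + x[4]*x[4] = 45
  r_xx[1] = x[0]*x[1] + x[1]*x[2] + x[2]*x[3] + x[3]*x[4] = -2
  r_xx[2] = x[0]*x[2] + x[1]*x[3] + x[2]*x[4] = -28
  r_xx[3] = x[0]*x[3] + x[1]*x[4] = 8
  r_xx[4] = x[0]*x[4] = 12
r_xx = [12, 8, -28, -2, 45, -2, -28, 8, 12]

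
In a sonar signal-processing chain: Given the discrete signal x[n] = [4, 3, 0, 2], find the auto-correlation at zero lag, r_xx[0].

The auto-correlation at zero lag r_xx[0] equals the signal energy.
r_xx[0] = sum of x[n]^2 = 4^2 + 3^2 + 0^2 + 2^2
= 16 + 9 + 0 + 4 = 29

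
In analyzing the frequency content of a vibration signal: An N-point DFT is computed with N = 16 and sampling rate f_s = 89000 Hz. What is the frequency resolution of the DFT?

DFT frequency resolution = f_s / N
= 89000 / 16 = 11125/2 Hz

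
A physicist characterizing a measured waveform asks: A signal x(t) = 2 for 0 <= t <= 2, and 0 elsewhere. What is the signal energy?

Energy = integral of |x(t)|^2 dt over the signal duration
= 2^2 * 2 = 4 * 2 = 8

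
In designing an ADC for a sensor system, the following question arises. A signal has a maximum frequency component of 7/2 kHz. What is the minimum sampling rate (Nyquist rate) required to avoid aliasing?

By the Nyquist-Shannon sampling theorem,
the minimum sampling rate (Nyquist rate) must be at least 2 * f_max.
Nyquist rate = 2 * 7/2 kHz = 7 kHz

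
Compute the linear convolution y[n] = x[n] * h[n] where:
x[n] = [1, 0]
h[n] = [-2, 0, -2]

y[n] = sum_k x[k]*h[n-k]. Output length = len(x) + len(h) - 1 = 2 + 3 - 1 = 4.
y[0] = 1*-2 = -2
y[1] = 0*-2 + 1*0 = 0
y[2] = 0*0 + 1*-2 = -2
y[3] = 0*-2 = 0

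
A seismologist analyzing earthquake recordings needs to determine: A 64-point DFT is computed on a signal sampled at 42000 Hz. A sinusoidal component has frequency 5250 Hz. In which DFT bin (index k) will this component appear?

DFT frequency resolution = f_s/N = 42000/64 = 2625/4 Hz
Bin index k = f_signal / resolution = 5250 / 2625/4 = 8
The signal frequency 5250 Hz falls in DFT bin k = 8.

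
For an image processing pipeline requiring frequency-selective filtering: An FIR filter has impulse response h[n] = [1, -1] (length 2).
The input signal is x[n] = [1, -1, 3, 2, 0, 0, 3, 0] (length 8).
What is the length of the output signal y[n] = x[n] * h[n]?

For linear convolution, the output length is:
len(y) = len(x) + len(h) - 1 = 8 + 2 - 1 = 9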